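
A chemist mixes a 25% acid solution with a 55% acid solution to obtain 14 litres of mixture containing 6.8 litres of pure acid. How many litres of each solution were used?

Let a = litres of solution A, b = litres of solution B.
  a + b = 14
  (1/4)a + (11/20)b = 34/5
From equation 1: a = 14 − b.
Substitute into equation 2 and solve: b = 11.
Then a = 3.

litres of solution A: 3, litres of solution B: 11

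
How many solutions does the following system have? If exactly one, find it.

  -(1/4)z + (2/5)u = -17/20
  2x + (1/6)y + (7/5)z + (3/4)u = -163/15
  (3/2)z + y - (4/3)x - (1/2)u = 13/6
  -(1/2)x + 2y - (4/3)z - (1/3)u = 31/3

Row-reduce the augmented matrix:
Swap R1 and R2.
R1 ← R1 / (2).
R3 ← R3 + 4/3·R1.
R4 ← R4 + 1/2·R1.
Swap R2 and R3.
R2 ← R2 / (10/9).
R1 ← R1 − 1/12·R2.
R4 ← R4 − 49/24·R2.
R3 ← R3 / (-1/4).
R1 ← R1 − 207/400·R3.
R2 ← R2 − 219/100·R3.
R4 ← R4 + 13091/2400·R3.
R4 ← R4 / (-53239/6000).
R1 ← R1 − 1203/1000·R4.
R2 ← R2 − 438/125·R4.
R3 ← R3 + 8/5·R4.
Reading off the reduced rows gives x = -2, y = 2, z = -3, u = -4.

x = -2, y = 2, z = -3, u = -4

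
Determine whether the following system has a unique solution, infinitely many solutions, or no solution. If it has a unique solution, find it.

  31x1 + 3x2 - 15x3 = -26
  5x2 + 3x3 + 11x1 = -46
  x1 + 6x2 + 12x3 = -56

infinitely many solutions

Row-reduce:
R1 ← R1 / (31).
R2 ← R2 − 11·R1.
R3 ← R3 − 1·R1.
R2 ← R2 / (122/31).
R1 ← R1 − 3/31·R2.
R3 ← R3 − 183/31·R2.
Rank is 2 with 3 unknowns, leaving x3 free.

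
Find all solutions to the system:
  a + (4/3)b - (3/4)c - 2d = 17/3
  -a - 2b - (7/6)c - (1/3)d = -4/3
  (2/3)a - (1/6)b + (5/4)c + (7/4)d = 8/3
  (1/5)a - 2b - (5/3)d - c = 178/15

a = 6, b = -4, c = 4, d = -4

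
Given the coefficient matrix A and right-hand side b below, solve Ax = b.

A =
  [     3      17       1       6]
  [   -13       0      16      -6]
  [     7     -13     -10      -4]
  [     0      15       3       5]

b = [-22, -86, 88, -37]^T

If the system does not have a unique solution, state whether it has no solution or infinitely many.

x_1 = 4, x_2 = 0, x_3 = -4, x_4 = -5

Row-reduce the augmented matrix:
R1 ← R1 / (3).
R2 ← R2 + 13·R1.
R3 ← R3 − 7·R1.
R2 ← R2 / (221/3).
R1 ← R1 − 17/3·R2.
R3 ← R3 + 158/3·R2.
R4 ← R4 − 15·R2.
R3 ← R3 / (487/221).
R1 ← R1 + 16/13·R3.
R2 ← R2 − 61/221·R3.
R4 ← R4 + 252/221·R3.
R4 ← R4 / (-481/487).
R1 ← R1 + 782/487·R4.
R2 ← R2 − 358/487·R4.
R3 ← R3 + 818/487·R4.
Reading off the reduced rows gives x_1 = 4, x_2 = 0, x_3 = -4, x_4 = -5.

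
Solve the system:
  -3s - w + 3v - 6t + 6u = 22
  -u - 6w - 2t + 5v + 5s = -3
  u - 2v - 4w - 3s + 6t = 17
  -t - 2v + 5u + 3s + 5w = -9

infinitely many solutions

Row-reduce:
R1 ← R1 / (6).
R2 ← R2 + 1·R1.
R3 ← R3 − 1·R1.
R4 ← R4 − 5·R1.
R2 ← R2 / (11/2).
R1 ← R1 − 1/2·R2.
R3 ← R3 + 5/2·R2.
R4 ← R4 + 9/2·R2.
R3 ← R3 / (-73/11).
R1 ← R1 − 13/33·R3.
R2 ← R2 + 37/33·R3.
R4 ← R4 − 26/33·R3.
R4 ← R4 / (1999/219).
R1 ← R1 + 205/219·R4.
R2 ← R2 − 196/219·R4.
R3 ← R3 − 5/73·R4.
Rank is 4 with 5 unknowns, leaving t free.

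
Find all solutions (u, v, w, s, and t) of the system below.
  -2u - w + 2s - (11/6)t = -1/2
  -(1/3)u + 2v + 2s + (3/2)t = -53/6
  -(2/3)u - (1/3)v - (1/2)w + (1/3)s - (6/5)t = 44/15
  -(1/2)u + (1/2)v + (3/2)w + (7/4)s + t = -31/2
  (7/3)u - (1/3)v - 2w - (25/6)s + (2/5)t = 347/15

no solution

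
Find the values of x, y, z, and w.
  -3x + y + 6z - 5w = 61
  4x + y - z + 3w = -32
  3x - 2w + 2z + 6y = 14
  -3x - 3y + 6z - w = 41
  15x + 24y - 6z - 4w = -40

Row-reduce the augmented matrix:
R1 ← R1 / (-3).
R2 ← R2 − 4·R1.
R3 ← R3 − 3·R1.
R4 ← R4 + 3·R1.
R5 ← R5 − 15·R1.
R2 ← R2 / (7/3).
R1 ← R1 + 1/3·R2.
R3 ← R3 − 7·R2.
R4 ← R4 + 4·R2.
R5 ← R5 − 29·R2.
R3 ← R3 / (-13).
R1 ← R1 + 1·R3.
R2 ← R2 − 3·R3.
R4 ← R4 − 12·R3.
R5 ← R5 + 63·R3.
R4 ← R4 / (128/91).
R1 ← R1 − 76/91·R4.
R2 ← R2 + 59/91·R4.
R3 ← R3 + 4/13·R4.
R5 ← R5 + 256/91·R4.
R5 reduces to 0 = 0, so the extra equation is consistent.
Reading off the reduced rows gives x = -6, y = 3, z = 5, w = -2.

x = -6, y = 3, z = 5, w = -2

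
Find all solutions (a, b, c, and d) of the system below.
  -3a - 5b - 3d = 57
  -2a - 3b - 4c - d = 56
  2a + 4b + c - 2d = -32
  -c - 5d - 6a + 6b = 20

Row-reduce the augmented matrix:
R1 ← R1 / (-3).
R2 ← R2 + 2·R1.
R3 ← R3 − 2·R1.
R4 ← R4 + 6·R1.
R2 ← R2 / (1/3).
R1 ← R1 − 5/3·R2.
R3 ← R3 − 2/3·R2.
R4 ← R4 − 16·R2.
R3 ← R3 / (9).
R1 ← R1 − 20·R3.
R2 ← R2 + 12·R3.
R4 ← R4 − 191·R3.
R4 ← R4 / (241/3).
R1 ← R1 − 28/3·R4.
R2 ← R2 + 5·R4.
R3 ← R3 + 2/3·R4.
Reading off the reduced rows gives a = -5, b = -6, c = -6, d = -4.

a = -5, b = -6, c = -6, d = -4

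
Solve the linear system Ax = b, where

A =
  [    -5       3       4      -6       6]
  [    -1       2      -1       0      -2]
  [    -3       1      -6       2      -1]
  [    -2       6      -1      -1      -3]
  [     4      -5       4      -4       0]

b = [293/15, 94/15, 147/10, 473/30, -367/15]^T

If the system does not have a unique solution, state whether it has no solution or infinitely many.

Row-reduce the augmented matrix:
R1 ← R1 / (-5).
R2 ← R2 + 1·R1.
R3 ← R3 + 3·R1.
R4 ← R4 + 2·R1.
R5 ← R5 − 4·R1.
R2 ← R2 / (7/5).
R1 ← R1 + 3/5·R2.
R3 ← R3 + 4/5·R2.
R4 ← R4 − 24/5·R2.
R5 ← R5 + 13/5·R2.
R3 ← R3 / (-66/7).
R1 ← R1 + 11/7·R3.
R2 ← R2 + 9/7·R3.
R4 ← R4 − 25/7·R3.
R5 ← R5 − 27/7·R3.
R4 ← R4 / (-1/3).
R1 ← R1 − 2/3·R4.
R3 ← R3 + 2/3·R4.
R5 ← R5 + 4·R4.
R5 ← R5 / (-911/22).
R1 ← R1 − 105/22·R5.
R2 ← R2 + 31/22·R5.
R3 ← R3 + 123/22·R5.
R4 ← R4 + 207/22·R5.
Reading off the reduced rows gives x_1 = -3, x_2 = 9/5, x_3 = -2/3, x_4 = 1/5, x_5 = 1/2.

x_1 = -3, x_2 = 9/5, x_3 = -2/3, x_4 = 1/5, x_5 = 1/2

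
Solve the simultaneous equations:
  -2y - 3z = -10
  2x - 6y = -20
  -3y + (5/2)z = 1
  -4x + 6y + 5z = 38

Row-reduce:
Swap R1 and R2.
R1 ← R1 / (2).
R4 ← R4 + 4·R1.
R2 ← R2 / (-2).
R1 ← R1 + 3·R2.
R3 ← R3 + 3·R2.
R4 ← R4 + 6·R2.
R3 ← R3 / (7).
R1 ← R1 − 9/2·R3.
R2 ← R2 − 3/2·R3.
R4 ← R4 − 14·R3.
Row 4 reduces to 0 = -4, a contradiction. The system is inconsistent.

no solution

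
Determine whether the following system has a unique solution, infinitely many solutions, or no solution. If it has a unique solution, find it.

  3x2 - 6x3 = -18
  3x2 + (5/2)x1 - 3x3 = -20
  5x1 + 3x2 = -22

infinitely many solutions

Row-reduce:
Swap R1 and R2.
R1 ← R1 / (5/2).
R3 ← R3 − 5·R1.
R2 ← R2 / (3).
R1 ← R1 − 6/5·R2.
R3 ← R3 + 3·R2.
Rank is 2 with 3 unknowns, leaving x3 free.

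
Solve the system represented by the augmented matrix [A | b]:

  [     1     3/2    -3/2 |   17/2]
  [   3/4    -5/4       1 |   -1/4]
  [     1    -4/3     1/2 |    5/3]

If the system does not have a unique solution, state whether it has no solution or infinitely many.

Row-reduce the augmented matrix:
R2 ← R2 − 3/4·R1.
R3 ← R3 − 1·R1.
R2 ← R2 / (-19/8).
R1 ← R1 − 3/2·R2.
R3 ← R3 + 17/6·R2.
R3 ← R3 / (-61/114).
R1 ← R1 + 3/19·R3.
R2 ← R2 + 17/19·R3.
Reading off the reduced rows gives x_1 = 4, x_2 = 1, x_3 = -2.

x_1 = 4, x_2 = 1, x_3 = -2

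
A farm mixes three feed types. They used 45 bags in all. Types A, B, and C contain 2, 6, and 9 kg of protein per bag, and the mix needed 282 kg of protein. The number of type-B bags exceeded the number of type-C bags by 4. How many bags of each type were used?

type-A bags: 9, type-B bags: 20, type-C bags: 16

Let a = type-A bags, b = type-B bags, c = type-C bags.
  a + b + c = 45
  2a + 6b + 9c = 282
  -c + b = 4
Row-reduce the augmented matrix:
R2 ← R2 − 2·R1.
R2 ← R2 / (4).
R1 ← R1 − 1·R2.
R3 ← R3 − 1·R2.
R3 ← R3 / (-11/4).
R1 ← R1 + 3/4·R3.
R2 ← R2 − 7/4·R3.
Reading off the reduced rows gives a = 9, b = 20, c = 16.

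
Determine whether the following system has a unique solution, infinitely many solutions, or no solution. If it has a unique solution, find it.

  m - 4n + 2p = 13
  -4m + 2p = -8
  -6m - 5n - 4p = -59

Row-reduce the augmented matrix:
R2 ← R2 + 4·R1.
R3 ← R3 + 6·R1.
R2 ← R2 / (-16).
R1 ← R1 + 4·R2.
R3 ← R3 + 29·R2.
R3 ← R3 / (-81/8).
R1 ← R1 + 1/2·R3.
R2 ← R2 + 5/8·R3.
Reading off the reduced rows gives m = 5, n = 1, p = 6.

m = 5, n = 1, p = 6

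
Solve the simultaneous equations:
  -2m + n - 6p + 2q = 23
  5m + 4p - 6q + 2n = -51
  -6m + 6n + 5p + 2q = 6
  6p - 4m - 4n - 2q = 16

m = -5, n = -3, p = -2, q = 2

Row-reduce the augmented matrix:
R1 ← R1 / (-2).
R2 ← R2 − 5·R1.
R3 ← R3 + 6·R1.
R4 ← R4 + 4·R1.
R2 ← R2 / (9/2).
R1 ← R1 + 1/2·R2.
R3 ← R3 − 3·R2.
R4 ← R4 + 6·R2.
R3 ← R3 / (91/3).
R1 ← R1 − 16/9·R3.
R2 ← R2 + 22/9·R3.
R4 ← R4 − 10/3·R3.
R4 ← R4 / (-634/91).
R1 ← R1 + 250/273·R4.
R2 ← R2 + 134/273·R4.
R3 ← R3 + 10/91·R4.
Reading off the reduced rows gives m = -5, n = -3, p = -2, q = 2.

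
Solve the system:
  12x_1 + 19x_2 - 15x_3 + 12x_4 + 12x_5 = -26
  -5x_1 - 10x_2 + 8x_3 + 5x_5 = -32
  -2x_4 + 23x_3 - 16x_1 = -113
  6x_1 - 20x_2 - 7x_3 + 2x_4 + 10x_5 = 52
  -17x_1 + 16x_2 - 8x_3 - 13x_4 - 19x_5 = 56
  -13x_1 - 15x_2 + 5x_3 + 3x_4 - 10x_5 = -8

no solution

Row-reduce:
R1 ← R1 / (12).
R2 ← R2 + 5·R1.
R3 ← R3 + 16·R1.
R4 ← R4 − 6·R1.
R5 ← R5 + 17·R1.
R6 ← R6 + 13·R1.
R2 ← R2 / (-25/12).
R1 ← R1 − 19/12·R2.
R3 ← R3 − 76/3·R2.
R4 ← R4 + 59/2·R2.
R5 ← R5 − 515/12·R2.
R6 ← R6 − 67/12·R2.
R3 ← R3 / (607/25).
R1 ← R1 − 2/25·R3.
R2 ← R2 + 21/25·R3.
R4 ← R4 + 607/25·R3.
R5 ← R5 − 34/5·R3.
R6 ← R6 + 164/25·R3.
Swap R4 and R5.
R4 ← R4 / (52233/607).
R1 ← R1 − 2764/607·R4.
R2 ← R2 − 114/607·R4.
R3 ← R3 − 1870/607·R4.
R6 ← R6 − 30113/607·R4.
Swap R5 and R6.
R5 ← R5 / (-1484179/52233).
R1 ← R1 + 31817/52233·R5.
R2 ← R2 + 6976/17411·R5.
R3 ← R3 + 13400/52233·R5.
R4 ← R4 − 100436/52233·R5.
Row 6 reduces to 0 = 3, a contradiction. The system is inconsistent.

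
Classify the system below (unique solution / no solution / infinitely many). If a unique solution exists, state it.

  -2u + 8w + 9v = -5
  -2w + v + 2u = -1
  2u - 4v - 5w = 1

Row-reduce:
R1 ← R1 / (-2).
R2 ← R2 − 2·R1.
R3 ← R3 − 2·R1.
R2 ← R2 / (10).
R1 ← R1 + 9/2·R2.
R3 ← R3 − 5·R2.
Row 3 reduces to 0 = -1, a contradiction. The system is inconsistent.

no solution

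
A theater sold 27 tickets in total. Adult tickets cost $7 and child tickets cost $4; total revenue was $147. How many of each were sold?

Let a = adult tickets, c = child tickets.
  a + c = 27
  7a + 4c = 147
Row-reduce the augmented matrix:
R2 ← R2 − 7·R1.
R2 ← R2 / (-3).
R1 ← R1 − 1·R2.
Reading off the reduced rows gives a = 13, c = 14.

adult tickets: 13, child tickets: 14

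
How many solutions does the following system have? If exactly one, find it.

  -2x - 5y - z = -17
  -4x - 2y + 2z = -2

infinitely many solutions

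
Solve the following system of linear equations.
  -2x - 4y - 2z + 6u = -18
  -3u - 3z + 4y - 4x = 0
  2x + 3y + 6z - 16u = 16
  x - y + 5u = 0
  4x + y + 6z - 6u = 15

Row-reduce:
R1 ← R1 / (-2).
R2 ← R2 + 4·R1.
R3 ← R3 − 2·R1.
R4 ← R4 − 1·R1.
R5 ← R5 − 4·R1.
R2 ← R2 / (12).
R1 ← R1 − 2·R2.
R3 ← R3 + 1·R2.
R4 ← R4 + 3·R2.
R5 ← R5 + 7·R2.
R3 ← R3 / (49/12).
R1 ← R1 − 5/6·R3.
R2 ← R2 − 1/12·R3.
R4 ← R4 + 3/4·R3.
R5 ← R5 − 31/12·R3.
R4 ← R4 / (107/49).
R1 ← R1 − 88/49·R4.
R2 ← R2 + 50/49·R4.
R3 ← R3 + 135/49·R4.
R5 ← R5 − 214/49·R4.
Row 5 reduces to 0 = -1, a contradiction. The system is inconsistent.

no solution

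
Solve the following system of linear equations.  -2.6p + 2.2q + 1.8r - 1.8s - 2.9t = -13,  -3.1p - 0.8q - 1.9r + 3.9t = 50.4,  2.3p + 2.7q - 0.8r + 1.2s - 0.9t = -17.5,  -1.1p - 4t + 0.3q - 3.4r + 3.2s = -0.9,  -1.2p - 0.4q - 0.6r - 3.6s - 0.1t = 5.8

Row-reduce the augmented matrix:
R1 ← R1 / (-13/5).
R2 ← R2 + 31/10·R1.
R3 ← R3 − 23/10·R1.
R4 ← R4 + 11/10·R1.
R5 ← R5 + 6/5·R1.
R2 ← R2 / (-89/26).
R1 ← R1 + 11/13·R2.
R3 ← R3 − 302/65·R2.
R4 ← R4 + 41/65·R2.
R5 ← R5 + 92/65·R2.
R3 ← R3 / (-20913/4450).
R1 ← R1 − 137/445·R3.
R2 ← R2 − 526/445·R3.
R4 ← R4 + 15201/4450·R3.
R5 ← R5 − 539/2225·R3.
R4 ← R4 / (60434/34855).
R1 ← R1 − 2279/6971·R4.
R2 ← R2 − 49/6971·R4.
R3 ← R3 + 3739/6971·R4.
R5 ← R5 + 122923/34855·R4.
R5 ← R5 / (-3215171/164820).
R1 ← R1 − 46021/32964·R5.
R2 ← R2 + 15601/32964·R5.
R3 ← R3 + 136181/32964·R5.
R4 ← R4 + 56205/10988·R5.
Reading off the reduced rows gives p = -6, q = -1, r = -4, s = 1, t = 6.

p = -6, q = -1, r = -4, s = 1, t = 6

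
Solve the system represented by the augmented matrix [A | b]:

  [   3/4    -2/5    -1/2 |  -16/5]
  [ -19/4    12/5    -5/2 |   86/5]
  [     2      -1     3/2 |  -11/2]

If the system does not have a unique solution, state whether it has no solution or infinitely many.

Row-reduce:
R1 ← R1 / (3/4).
R2 ← R2 + 19/4·R1.
R3 ← R3 − 2·R1.
R2 ← R2 / (-2/15).
R1 ← R1 + 8/15·R2.
R3 ← R3 − 1/15·R2.
Row 3 reduces to 0 = 3/2, a contradiction. The system is inconsistent.

no solution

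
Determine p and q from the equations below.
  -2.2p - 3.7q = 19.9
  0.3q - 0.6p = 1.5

Row-reduce the augmented matrix:
R1 ← R1 / (-11/5).
R2 ← R2 + 3/5·R1.
R2 ← R2 / (72/55).
R1 ← R1 − 37/22·R2.
Reading off the reduced rows gives p = -4, q = -3.

p = -4, q = -3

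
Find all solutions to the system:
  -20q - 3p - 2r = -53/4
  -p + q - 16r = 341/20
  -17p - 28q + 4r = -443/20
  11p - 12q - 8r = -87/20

p = -1/4, q = 4/5, r = -1

Row-reduce the augmented matrix:
R1 ← R1 / (-3).
R2 ← R2 + 1·R1.
R3 ← R3 + 17·R1.
R4 ← R4 − 11·R1.
R2 ← R2 / (23/3).
R1 ← R1 − 20/3·R2.
R3 ← R3 − 256/3·R2.
R4 ← R4 + 256/3·R2.
R3 ← R3 / (186).
R1 ← R1 − 14·R3.
R2 ← R2 + 2·R3.
R4 ← R4 + 186·R3.
R4 reduces to 0 = 0, so the extra equation is consistent.
Reading off the reduced rows gives p = -1/4, q = 4/5, r = -1.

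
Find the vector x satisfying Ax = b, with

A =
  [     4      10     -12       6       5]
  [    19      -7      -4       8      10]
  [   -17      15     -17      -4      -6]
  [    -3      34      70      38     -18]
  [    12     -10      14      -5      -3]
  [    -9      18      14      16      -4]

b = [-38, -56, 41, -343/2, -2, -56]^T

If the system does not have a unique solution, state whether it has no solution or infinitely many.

Row-reduce:
R1 ← R1 / (4).
R2 ← R2 − 19·R1.
R3 ← R3 + 17·R1.
R4 ← R4 + 3·R1.
R5 ← R5 − 12·R1.
R6 ← R6 + 9·R1.
R2 ← R2 / (-109/2).
R1 ← R1 − 5/2·R2.
R3 ← R3 − 115/2·R2.
R4 ← R4 − 83/2·R2.
R5 ← R5 + 40·R2.
R6 ← R6 − 81/2·R2.
R3 ← R3 / (-1317/109).
R1 ← R1 + 62/109·R3.
R2 ← R2 + 106/109·R3.
R4 ← R4 − 11048/109·R3.
R5 ← R5 − 1210/109·R3.
R6 ← R6 − 2876/109·R3.
R4 ← R4 / (33995/1317).
R1 ← R1 − 745/1317·R4.
R2 ← R2 − 509/1317·R4.
R3 ← R3 − 14/1317·R4.
R5 ← R5 + 10631/1317·R4.
R6 ← R6 − 18419/1317·R4.
R5 ← R5 / (-884319/67990).
R1 ← R1 − 6727/6799·R5.
R2 ← R2 − 15953/33995·R5.
R3 ← R3 + 1832/33995·R5.
R4 ← R4 + 48693/67990·R5.
R6 ← R6 − 294773/33995·R5.
Row 6 reduces to 0 = -1/6, a contradiction. The system is inconsistent.

no solution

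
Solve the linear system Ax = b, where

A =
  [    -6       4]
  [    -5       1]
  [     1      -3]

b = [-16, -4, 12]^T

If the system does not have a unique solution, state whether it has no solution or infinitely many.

x_1 = 0, x_2 = -4

Row-reduce the augmented matrix:
R1 ← R1 / (-6).
R2 ← R2 + 5·R1.
R3 ← R3 − 1·R1.
R2 ← R2 / (-7/3).
R1 ← R1 + 2/3·R2.
R3 ← R3 + 7/3·R2.
R3 reduces to 0 = 0, so the extra equation is consistent.
Reading off the reduced rows gives x_1 = 0, x_2 = -4.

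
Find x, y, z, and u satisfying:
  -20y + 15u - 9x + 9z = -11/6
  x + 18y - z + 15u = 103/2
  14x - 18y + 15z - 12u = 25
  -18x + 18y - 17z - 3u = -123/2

x = 2, y = 5/3, z = 3, u = 3/2

Row-reduce the augmented matrix:
R1 ← R1 / (-9).
R2 ← R2 − 1·R1.
R3 ← R3 − 14·R1.
R4 ← R4 + 18·R1.
R2 ← R2 / (142/9).
R1 ← R1 − 20/9·R2.
R3 ← R3 + 442/9·R2.
R4 ← R4 − 58·R2.
R3 ← R3 / (29).
R1 ← R1 + 1·R3.
R4 ← R4 + 35·R3.
R4 ← R4 / (-37017/2059).
R1 ← R1 + 3777/2059·R4.
R2 ← R2 − 75/71·R4.
R3 ← R3 − 4488/2059·R4.
Reading off the reduced rows gives x = 2, y = 5/3, z = 3, u = 3/2.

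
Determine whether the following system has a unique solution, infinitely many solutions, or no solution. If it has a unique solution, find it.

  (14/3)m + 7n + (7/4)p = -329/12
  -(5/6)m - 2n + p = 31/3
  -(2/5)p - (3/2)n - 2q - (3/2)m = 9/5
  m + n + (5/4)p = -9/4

infinitely many solutions

Row-reduce:
R1 ← R1 / (14/3).
R2 ← R2 + 5/6·R1.
R3 ← R3 + 3/2·R1.
R4 ← R4 − 1·R1.
R2 ← R2 / (-3/4).
R1 ← R1 − 3/2·R2.
R3 ← R3 − 3/4·R2.
R4 ← R4 + 1/2·R2.
R3 ← R3 / (59/40).
R1 ← R1 − 3·R3.
R2 ← R2 + 7/4·R3.
Rank is 3 with 4 unknowns, leaving q free.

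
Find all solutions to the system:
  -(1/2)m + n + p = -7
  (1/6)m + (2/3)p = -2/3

infinitely many solutions

Row-reduce:
R1 ← R1 / (-1/2).
R2 ← R2 − 1/6·R1.
R2 ← R2 / (1/3).
R1 ← R1 + 2·R2.
Rank is 2 with 3 unknowns, leaving p free.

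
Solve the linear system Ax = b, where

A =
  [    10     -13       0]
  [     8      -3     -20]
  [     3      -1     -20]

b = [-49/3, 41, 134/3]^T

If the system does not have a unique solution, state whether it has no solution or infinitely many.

x_1 = -1/3, x_2 = 1, x_3 = -7/3

Row-reduce the augmented matrix:
R1 ← R1 / (10).
R2 ← R2 − 8·R1.
R3 ← R3 − 3·R1.
R2 ← R2 / (37/5).
R1 ← R1 + 13/10·R2.
R3 ← R3 − 29/10·R2.
R3 ← R3 / (-450/37).
R1 ← R1 + 130/37·R3.
R2 ← R2 + 100/37·R3.
Reading off the reduced rows gives x_1 = -1/3, x_2 = 1, x_3 = -7/3.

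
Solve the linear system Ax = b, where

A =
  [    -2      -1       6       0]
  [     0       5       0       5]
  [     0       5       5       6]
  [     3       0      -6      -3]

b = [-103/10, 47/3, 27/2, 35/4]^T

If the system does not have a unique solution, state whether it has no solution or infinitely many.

x_1 = 9/4, x_2 = 14/5, x_3 = -1/2, x_4 = 1/3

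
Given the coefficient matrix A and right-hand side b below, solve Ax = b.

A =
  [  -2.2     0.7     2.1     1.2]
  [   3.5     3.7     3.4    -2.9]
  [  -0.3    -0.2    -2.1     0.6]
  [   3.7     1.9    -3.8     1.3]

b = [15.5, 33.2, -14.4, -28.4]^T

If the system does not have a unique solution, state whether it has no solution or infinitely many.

Row-reduce the augmented matrix:
R1 ← R1 / (-11/5).
R2 ← R2 − 7/2·R1.
R3 ← R3 + 3/10·R1.
R4 ← R4 − 37/10·R1.
R2 ← R2 / (1059/220).
R1 ← R1 + 7/22·R2.
R3 ← R3 + 13/44·R2.
R4 ← R4 − 677/220·R2.
R3 ← R3 / (-2089/1059).
R1 ← R1 + 539/1059·R3.
R2 ← R2 − 1483/1059·R3.
R4 ← R4 + 24238/5295·R3.
R4 ← R4 / (160863/52225).
R1 ← R1 + 14787/20890·R4.
R2 ← R2 − 1269/20890·R4.
R3 ← R3 + 3977/20890·R4.
Reading off the reduced rows gives x_1 = -2, x_2 = 3, x_3 = 6, x_4 = -3.

x_1 = -2, x_2 = 3, x_3 = 6, x_4 = -3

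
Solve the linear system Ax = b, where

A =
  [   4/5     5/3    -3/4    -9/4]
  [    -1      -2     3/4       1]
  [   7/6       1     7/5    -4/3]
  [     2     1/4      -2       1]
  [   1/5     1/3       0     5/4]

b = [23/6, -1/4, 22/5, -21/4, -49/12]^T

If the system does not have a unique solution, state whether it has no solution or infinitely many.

Row-reduce:
R1 ← R1 / (4/5).
R2 ← R2 + 1·R1.
R3 ← R3 − 7/6·R1.
R4 ← R4 − 2·R1.
R5 ← R5 − 1/5·R1.
R2 ← R2 / (1/12).
R1 ← R1 − 25/12·R2.
R3 ← R3 + 103/72·R2.
R4 ← R4 + 47/12·R2.
R5 ← R5 + 1/12·R2.
R3 ← R3 / (-29/40).
R1 ← R1 − 15/4·R3.
R2 ← R2 + 9/4·R3.
R4 ← R4 + 143/16·R3.
R4 ← R4 / (391141/1392).
R1 ← R1 + 6285/58·R4.
R2 ← R2 − 7977/116·R4.
R3 ← R3 − 3500/87·R4.
Row 5 reduces to 0 = -1/2, a contradiction. The system is inconsistent.

no solution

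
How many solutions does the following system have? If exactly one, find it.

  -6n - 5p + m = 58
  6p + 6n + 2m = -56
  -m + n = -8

m = 2, n = -6, p = -4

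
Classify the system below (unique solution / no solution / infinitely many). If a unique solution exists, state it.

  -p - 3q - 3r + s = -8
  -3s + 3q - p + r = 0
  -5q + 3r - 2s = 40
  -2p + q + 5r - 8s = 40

Row-reduce:
R1 ← R1 / (-1).
R2 ← R2 + 1·R1.
R4 ← R4 + 2·R1.
R2 ← R2 / (6).
R1 ← R1 − 3·R2.
R3 ← R3 + 5·R2.
R4 ← R4 − 7·R2.
R3 ← R3 / (19/3).
R1 ← R1 − 1·R3.
R2 ← R2 − 2/3·R3.
R4 ← R4 − 19/3·R3.
Rank is 3 with 4 unknowns, leaving s free.

infinitely many solutions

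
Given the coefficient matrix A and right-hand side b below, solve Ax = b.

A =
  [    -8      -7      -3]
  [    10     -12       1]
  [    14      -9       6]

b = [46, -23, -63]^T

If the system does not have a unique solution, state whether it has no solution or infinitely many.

x_1 = -3, x_2 = -1, x_3 = -5

Row-reduce the augmented matrix:
R1 ← R1 / (-8).
R2 ← R2 − 10·R1.
R3 ← R3 − 14·R1.
R2 ← R2 / (-83/4).
R1 ← R1 − 7/8·R2.
R3 ← R3 + 85/4·R2.
R3 ← R3 / (296/83).
R1 ← R1 − 43/166·R3.
R2 ← R2 − 11/83·R3.
Reading off the reduced rows gives x_1 = -3, x_2 = -1, x_3 = -5.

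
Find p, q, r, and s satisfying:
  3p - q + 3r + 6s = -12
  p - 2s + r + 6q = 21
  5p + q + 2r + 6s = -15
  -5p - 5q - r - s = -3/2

Row-reduce the augmented matrix:
R1 ← R1 / (3).
R2 ← R2 − 1·R1.
R3 ← R3 − 5·R1.
R4 ← R4 + 5·R1.
R2 ← R2 / (19/3).
R1 ← R1 + 1/3·R2.
R3 ← R3 − 8/3·R2.
R4 ← R4 + 20/3·R2.
R3 ← R3 / (-3).
R1 ← R1 − 1·R3.
R4 ← R4 − 4·R3.
R4 ← R4 / (97/57).
R1 ← R1 − 58/57·R4.
R2 ← R2 + 12/19·R4.
R3 ← R3 − 44/57·R4.
Reading off the reduced rows gives p = -3, q = 3, r = 3, s = -3/2.

p = -3, q = 3, r = 3, s = -3/2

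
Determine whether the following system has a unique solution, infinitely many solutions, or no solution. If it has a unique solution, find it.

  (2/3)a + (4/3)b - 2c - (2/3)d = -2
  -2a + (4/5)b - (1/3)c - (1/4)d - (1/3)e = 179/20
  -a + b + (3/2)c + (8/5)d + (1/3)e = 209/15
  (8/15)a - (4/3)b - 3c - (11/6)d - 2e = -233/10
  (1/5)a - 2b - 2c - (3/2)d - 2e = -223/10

infinitely many solutions

Row-reduce:
R1 ← R1 / (2/3).
R2 ← R2 + 2·R1.
R3 ← R3 + 1·R1.
R4 ← R4 − 8/15·R1.
R5 ← R5 − 1/5·R1.
R2 ← R2 / (24/5).
R1 ← R1 − 2·R2.
R3 ← R3 − 3·R2.
R4 ← R4 + 12/5·R2.
R5 ← R5 + 12/5·R2.
R3 ← R3 / (59/24).
R1 ← R1 + 13/36·R3.
R2 ← R2 + 95/72·R3.
R4 ← R4 + 137/30·R3.
R5 ← R5 + 137/30·R3.
R4 ← R4 / (7681/5900).
R1 ← R1 − 137/590·R4.
R2 ← R2 − 287/472·R4.
R3 ← R3 − 963/1180·R4.
R5 ← R5 − 7681/5900·R4.
Rank is 4 with 5 unknowns, leaving e free.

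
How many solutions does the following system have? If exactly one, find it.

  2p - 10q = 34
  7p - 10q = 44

p = 2, q = -3

Row-reduce the augmented matrix:
R1 ← R1 / (2).
R2 ← R2 − 7·R1.
R2 ← R2 / (25).
R1 ← R1 + 5·R2.
Reading off the reduced rows gives p = 2, q = -3.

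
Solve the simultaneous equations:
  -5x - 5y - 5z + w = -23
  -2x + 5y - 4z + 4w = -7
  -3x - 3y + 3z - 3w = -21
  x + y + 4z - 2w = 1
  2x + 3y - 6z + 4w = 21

x = 6, y = 1, z = -3, w = -3

Row-reduce the augmented matrix:
R1 ← R1 / (-5).
R2 ← R2 + 2·R1.
R3 ← R3 + 3·R1.
R4 ← R4 − 1·R1.
R5 ← R5 − 2·R1.
R2 ← R2 / (7).
R1 ← R1 − 1·R2.
R5 ← R5 − 1·R2.
R3 ← R3 / (6).
R1 ← R1 − 9/7·R3.
R2 ← R2 + 2/7·R3.
R4 ← R4 − 3·R3.
R5 ← R5 + 54/7·R3.
Swap R4 and R5.
R4 ← R4 / (-26/35).
R1 ← R1 − 2/35·R4.
R2 ← R2 − 12/35·R4.
R3 ← R3 + 3/5·R4.
R5 reduces to 0 = 0, so the extra equation is consistent.
Reading off the reduced rows gives x = 6, y = 1, z = -3, w = -3.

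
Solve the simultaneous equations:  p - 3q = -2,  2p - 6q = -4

infinitely many solutions

Row-reduce:
R2 ← R2 − 2·R1.
Rank is 1 with 2 unknowns, leaving q free.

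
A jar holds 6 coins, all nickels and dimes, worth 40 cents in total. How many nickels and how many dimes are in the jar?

Let n = nickels, d = dimes.
  n + d = 6
  5n + 10d = 40
From equation 1: n = 6 − d.
Substitute into equation 2 and solve: d = 2.
Then n = 4.

nickels: 4, dimes: 2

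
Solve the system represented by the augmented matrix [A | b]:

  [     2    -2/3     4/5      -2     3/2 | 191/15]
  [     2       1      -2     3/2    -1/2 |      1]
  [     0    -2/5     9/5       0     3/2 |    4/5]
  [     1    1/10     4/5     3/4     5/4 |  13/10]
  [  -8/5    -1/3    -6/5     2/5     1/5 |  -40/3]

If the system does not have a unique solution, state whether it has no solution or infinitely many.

infinitely many solutions

Row-reduce:
R1 ← R1 / (2).
R2 ← R2 − 2·R1.
R4 ← R4 − 1·R1.
R5 ← R5 + 8/5·R1.
R2 ← R2 / (5/3).
R1 ← R1 + 1/3·R2.
R3 ← R3 + 2/5·R2.
R4 ← R4 − 13/30·R2.
R5 ← R5 + 13/15·R2.
R3 ← R3 / (141/125).
R1 ← R1 + 4/25·R3.
R2 ← R2 + 42/25·R3.
R4 ← R4 − 141/125·R3.
R5 ← R5 + 252/125·R3.
Swap R4 and R5.
R4 ← R4 / (997/470).
R1 ← R1 + 17/94·R4.
R2 ← R2 − 315/94·R4.
R3 ← R3 − 35/47·R4.
Rank is 4 with 5 unknowns, leaving x_5 free.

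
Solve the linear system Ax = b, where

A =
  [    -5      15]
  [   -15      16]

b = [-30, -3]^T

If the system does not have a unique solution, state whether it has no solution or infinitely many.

x_1 = -3, x_2 = -3

Row-reduce the augmented matrix:
R1 ← R1 / (-5).
R2 ← R2 + 15·R1.
R2 ← R2 / (-29).
R1 ← R1 + 3·R2.
Reading off the reduced rows gives x_1 = -3, x_2 = -3.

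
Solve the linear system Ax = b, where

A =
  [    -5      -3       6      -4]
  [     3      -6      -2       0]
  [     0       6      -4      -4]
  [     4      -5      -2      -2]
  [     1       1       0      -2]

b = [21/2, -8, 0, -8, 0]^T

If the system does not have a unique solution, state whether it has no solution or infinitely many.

Row-reduce the augmented matrix:
R1 ← R1 / (-5).
R2 ← R2 − 3·R1.
R4 ← R4 − 4·R1.
R5 ← R5 − 1·R1.
R2 ← R2 / (-39/5).
R1 ← R1 − 3/5·R2.
R3 ← R3 − 6·R2.
R4 ← R4 + 37/5·R2.
R5 ← R5 − 2/5·R2.
R3 ← R3 / (-36/13).
R1 ← R1 + 14/13·R3.
R2 ← R2 + 8/39·R3.
R4 ← R4 − 50/39·R3.
R5 ← R5 − 50/39·R3.
R4 ← R4 / (-152/27).
R1 ← R1 − 26/9·R4.
R2 ← R2 − 20/27·R4.
R3 ← R3 − 19/9·R4.
R5 ← R5 + 152/27·R4.
R5 reduces to 0 = 0, so the extra equation is consistent.
Reading off the reduced rows gives x_1 = -1, x_2 = 1/2, x_3 = 1, x_4 = -1/4.

x_1 = -1, x_2 = 1/2, x_3 = 1, x_4 = -1/4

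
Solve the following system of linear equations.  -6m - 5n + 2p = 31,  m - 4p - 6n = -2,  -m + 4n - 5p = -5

Row-reduce the augmented matrix:
R1 ← R1 / (-6).
R2 ← R2 − 1·R1.
R3 ← R3 + 1·R1.
R2 ← R2 / (-41/6).
R1 ← R1 − 5/6·R2.
R3 ← R3 − 29/6·R2.
R3 ← R3 / (-325/41).
R1 ← R1 + 32/41·R3.
R2 ← R2 − 22/41·R3.
Reading off the reduced rows gives m = -4, n = -1, p = 1.

m = -4, n = -1, p = 1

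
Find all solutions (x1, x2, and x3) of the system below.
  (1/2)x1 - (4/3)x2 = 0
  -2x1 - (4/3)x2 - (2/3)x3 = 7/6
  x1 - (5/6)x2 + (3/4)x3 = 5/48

x1 = -2/3, x2 = -1/4, x3 = 3/4

Row-reduce the augmented matrix:
R1 ← R1 / (1/2).
R2 ← R2 + 2·R1.
R3 ← R3 − 1·R1.
R2 ← R2 / (-20/3).
R1 ← R1 + 8/3·R2.
R3 ← R3 − 11/6·R2.
R3 ← R3 / (17/30).
R1 ← R1 − 4/15·R3.
R2 ← R2 − 1/10·R3.
Reading off the reduced rows gives x1 = -2/3, x2 = -1/4, x3 = 3/4.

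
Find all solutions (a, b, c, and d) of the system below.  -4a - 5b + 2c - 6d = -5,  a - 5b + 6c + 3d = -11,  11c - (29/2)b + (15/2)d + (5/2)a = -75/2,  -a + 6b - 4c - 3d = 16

infinitely many solutions

Row-reduce:
R1 ← R1 / (-4).
R2 ← R2 − 1·R1.
R3 ← R3 − 5/2·R1.
R4 ← R4 + 1·R1.
R2 ← R2 / (-25/4).
R1 ← R1 − 5/4·R2.
R3 ← R3 + 141/8·R2.
R4 ← R4 − 29/4·R2.
R3 ← R3 / (-152/25).
R1 ← R1 − 4/5·R3.
R2 ← R2 + 26/25·R3.
R4 ← R4 − 76/25·R3.
Rank is 3 with 4 unknowns, leaving d free.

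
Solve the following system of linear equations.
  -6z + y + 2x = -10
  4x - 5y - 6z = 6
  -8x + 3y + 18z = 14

Row-reduce:
R1 ← R1 / (2).
R2 ← R2 − 4·R1.
R3 ← R3 + 8·R1.
R2 ← R2 / (-7).
R1 ← R1 − 1/2·R2.
R3 ← R3 − 7·R2.
Rank is 2 with 3 unknowns, leaving z free.

infinitely many solutions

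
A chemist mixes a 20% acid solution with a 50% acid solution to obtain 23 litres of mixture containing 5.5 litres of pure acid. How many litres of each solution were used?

litres of solution A: 20, litres of solution B: 3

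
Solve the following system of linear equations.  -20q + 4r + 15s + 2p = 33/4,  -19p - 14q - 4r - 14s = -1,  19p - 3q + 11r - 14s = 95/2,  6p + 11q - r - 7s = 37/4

Row-reduce the augmented matrix:
R1 ← R1 / (2).
R2 ← R2 + 19·R1.
R3 ← R3 − 19·R1.
R4 ← R4 − 6·R1.
R2 ← R2 / (-204).
R1 ← R1 + 10·R2.
R3 ← R3 − 187·R2.
R4 ← R4 − 71·R2.
R3 ← R3 / (25/6).
R1 ← R1 − 1/3·R3.
R2 ← R2 + 1/6·R3.
R4 ← R4 + 7/6·R3.
R4 ← R4 / (-7699/425).
R1 ← R1 − 3653/850·R4.
R2 ← R2 + 3703/1700·R4.
R3 ← R3 + 929/100·R4.
Reading off the reduced rows gives p = 5/2, q = -3/2, r = -2, s = -5/4.

p = 5/2, q = -3/2, r = -2, s = -5/4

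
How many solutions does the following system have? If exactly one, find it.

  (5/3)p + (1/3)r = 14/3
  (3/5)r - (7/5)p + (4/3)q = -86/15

Row-reduce:
R1 ← R1 / (5/3).
R2 ← R2 + 7/5·R1.
R2 ← R2 / (4/3).
Rank is 2 with 3 unknowns, leaving r free.

infinitely many solutions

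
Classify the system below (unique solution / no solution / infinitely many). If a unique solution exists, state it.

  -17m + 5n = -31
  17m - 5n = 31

infinitely many solutions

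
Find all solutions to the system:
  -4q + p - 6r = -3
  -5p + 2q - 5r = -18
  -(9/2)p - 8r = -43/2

no solution

Row-reduce:
R2 ← R2 + 5·R1.
R3 ← R3 + 9/2·R1.
R2 ← R2 / (-18).
R1 ← R1 + 4·R2.
R3 ← R3 + 18·R2.
Row 3 reduces to 0 = -2, a contradiction. The system is inconsistent.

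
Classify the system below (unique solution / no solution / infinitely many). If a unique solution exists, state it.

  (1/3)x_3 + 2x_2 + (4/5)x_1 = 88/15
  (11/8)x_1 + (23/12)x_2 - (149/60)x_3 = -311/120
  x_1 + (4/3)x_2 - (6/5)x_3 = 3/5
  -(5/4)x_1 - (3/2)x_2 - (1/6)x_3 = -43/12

Row-reduce:
R1 ← R1 / (4/5).
R2 ← R2 − 11/8·R1.
R3 ← R3 − 1·R1.
R4 ← R4 + 5/4·R1.
R2 ← R2 / (-73/48).
R1 ← R1 − 5/2·R2.
R3 ← R3 + 7/6·R2.
R4 ← R4 − 13/8·R2.
R3 ← R3 / (797/1095).
R1 ← R1 + 1009/219·R3.
R2 ← R2 − 1467/730·R3.
R4 ← R4 + 3188/1095·R3.
Row 4 reduces to 0 = 4, a contradiction. The system is inconsistent.

no solution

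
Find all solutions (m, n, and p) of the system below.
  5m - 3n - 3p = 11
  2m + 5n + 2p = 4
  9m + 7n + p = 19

Row-reduce:
R1 ← R1 / (5).
R2 ← R2 − 2·R1.
R3 ← R3 − 9·R1.
R2 ← R2 / (31/5).
R1 ← R1 + 3/5·R2.
R3 ← R3 − 62/5·R2.
Rank is 2 with 3 unknowns, leaving p free.

infinitely many solutions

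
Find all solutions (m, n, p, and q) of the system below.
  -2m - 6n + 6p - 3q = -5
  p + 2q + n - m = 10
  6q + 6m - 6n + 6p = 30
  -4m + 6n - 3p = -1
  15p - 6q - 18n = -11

no solution

Row-reduce:
R1 ← R1 / (-2).
R2 ← R2 + 1·R1.
R3 ← R3 − 6·R1.
R4 ← R4 + 4·R1.
R2 ← R2 / (4).
R1 ← R1 − 3·R2.
R3 ← R3 + 24·R2.
R4 ← R4 − 18·R2.
R5 ← R5 + 18·R2.
R3 ← R3 / (12).
R1 ← R1 + 3/2·R3.
R2 ← R2 + 1/2·R3.
R4 ← R4 + 6·R3.
R5 ← R5 − 6·R3.
R4 ← R4 / (-3/4).
R1 ← R1 − 9/8·R4.
R2 ← R2 − 13/8·R4.
R3 ← R3 − 3/2·R4.
R5 ← R5 − 3/4·R4.
Row 5 reduces to 0 = -2, a contradiction. The system is inconsistent.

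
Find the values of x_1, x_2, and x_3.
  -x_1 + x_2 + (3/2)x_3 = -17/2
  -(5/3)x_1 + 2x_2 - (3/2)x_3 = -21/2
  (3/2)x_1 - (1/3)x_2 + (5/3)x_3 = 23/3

x_1 = 6, x_2 = -1, x_3 = -1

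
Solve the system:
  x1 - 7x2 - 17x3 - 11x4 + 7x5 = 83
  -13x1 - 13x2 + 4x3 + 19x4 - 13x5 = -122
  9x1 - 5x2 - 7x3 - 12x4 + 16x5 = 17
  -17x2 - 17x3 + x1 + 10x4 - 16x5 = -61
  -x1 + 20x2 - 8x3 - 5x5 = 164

Row-reduce the augmented matrix:
R2 ← R2 + 13·R1.
R3 ← R3 − 9·R1.
R4 ← R4 − 1·R1.
R5 ← R5 + 1·R1.
R2 ← R2 / (-104).
R1 ← R1 + 7·R2.
R3 ← R3 − 58·R2.
R4 ← R4 + 10·R2.
R5 ← R5 − 13·R2.
R3 ← R3 / (1299/52).
R1 ← R1 + 249/104·R3.
R2 ← R2 − 217/104·R3.
R4 ← R4 − 1085/52·R3.
R5 ← R5 + 417/8·R3.
R4 ← R4 / (23404/1299).
R1 ← R1 + 817/866·R4.
R2 ← R2 + 775/2598·R4.
R3 ← R3 − 928/1299·R4.
R5 ← R5 − 9299/866·R4.
R5 ← R5 / (488727/23404).
R1 ← R1 + 689/23404·R5.
R2 ← R2 + 21397/23404·R5.
R3 ← R3 − 5578/5851·R5.
R4 ← R4 + 17911/11702·R5.
Reading off the reduced rows gives x1 = -4, x2 = 6, x3 = -5, x4 = -4, x5 = 0.

x1 = -4, x2 = 6, x3 = -5, x4 = -4, x5 = 0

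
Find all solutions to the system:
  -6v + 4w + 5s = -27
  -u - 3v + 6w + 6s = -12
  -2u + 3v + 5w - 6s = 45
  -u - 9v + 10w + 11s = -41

no solution

Row-reduce:
Swap R1 and R2.
R1 ← R1 / (-1).
R3 ← R3 + 2·R1.
R4 ← R4 + 1·R1.
R2 ← R2 / (-6).
R1 ← R1 − 3·R2.
R3 ← R3 − 9·R2.
R4 ← R4 + 6·R2.
R3 ← R3 / (-1).
R1 ← R1 + 4·R3.
R2 ← R2 + 2/3·R3.
Row 4 reduces to 0 = -2, a contradiction. The system is inconsistent.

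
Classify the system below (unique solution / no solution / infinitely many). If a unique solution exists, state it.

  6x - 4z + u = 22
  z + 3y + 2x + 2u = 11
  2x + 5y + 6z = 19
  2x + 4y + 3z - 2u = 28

x = 3, y = 5, z = -2, u = -4

Row-reduce the augmented matrix:
R1 ← R1 / (6).
R2 ← R2 − 2·R1.
R3 ← R3 − 2·R1.
R4 ← R4 − 2·R1.
R2 ← R2 / (3).
R3 ← R3 − 5·R2.
R4 ← R4 − 4·R2.
R3 ← R3 / (31/9).
R1 ← R1 + 2/3·R3.
R2 ← R2 − 7/9·R3.
R4 ← R4 − 11/9·R3.
R4 ← R4 / (-107/31).
R1 ← R1 + 27/62·R4.
R2 ← R2 − 39/31·R4.
R3 ← R3 + 28/31·R4.
Reading off the reduced rows gives x = 3, y = 5, z = -2, u = -4.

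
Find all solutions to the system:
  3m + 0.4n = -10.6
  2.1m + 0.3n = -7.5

Row-reduce the augmented matrix:
R1 ← R1 / (3).
R2 ← R2 − 21/10·R1.
R2 ← R2 / (1/50).
R1 ← R1 − 2/15·R2.
Reading off the reduced rows gives m = -3, n = -4.

m = -3, n = -4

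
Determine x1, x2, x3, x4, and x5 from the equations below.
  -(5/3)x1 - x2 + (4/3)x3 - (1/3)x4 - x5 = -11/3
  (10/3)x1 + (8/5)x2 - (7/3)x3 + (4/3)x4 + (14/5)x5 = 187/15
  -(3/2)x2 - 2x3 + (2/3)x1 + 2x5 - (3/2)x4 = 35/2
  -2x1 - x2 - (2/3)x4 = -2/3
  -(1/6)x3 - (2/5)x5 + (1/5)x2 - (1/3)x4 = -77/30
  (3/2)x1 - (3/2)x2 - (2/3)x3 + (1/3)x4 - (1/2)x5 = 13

x1 = 3, x2 = -6, x3 = -1, x4 = 1, x5 = 3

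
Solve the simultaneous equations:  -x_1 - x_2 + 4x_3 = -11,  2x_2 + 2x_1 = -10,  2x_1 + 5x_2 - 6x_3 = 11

Row-reduce the augmented matrix:
R1 ← R1 / (-1).
R2 ← R2 − 2·R1.
R3 ← R3 − 2·R1.
Swap R2 and R3.
R2 ← R2 / (3).
R1 ← R1 − 1·R2.
R3 ← R3 / (8).
R1 ← R1 + 14/3·R3.
R2 ← R2 − 2/3·R3.
Reading off the reduced rows gives x_1 = -4, x_2 = -1, x_3 = -4.

x_1 = -4, x_2 = -1, x_3 = -4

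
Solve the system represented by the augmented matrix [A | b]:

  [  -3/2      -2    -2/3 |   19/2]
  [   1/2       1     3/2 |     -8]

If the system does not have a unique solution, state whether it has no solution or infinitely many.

Row-reduce:
R1 ← R1 / (-3/2).
R2 ← R2 − 1/2·R1.
R2 ← R2 / (1/3).
R1 ← R1 − 4/3·R2.
Rank is 2 with 3 unknowns, leaving x_3 free.

infinitely many solutions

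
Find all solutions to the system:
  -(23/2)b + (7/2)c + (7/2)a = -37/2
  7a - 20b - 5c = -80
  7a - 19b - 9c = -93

Row-reduce:
R1 ← R1 / (7/2).
R2 ← R2 − 7·R1.
R3 ← R3 − 7·R1.
R2 ← R2 / (3).
R1 ← R1 + 23/7·R2.
R3 ← R3 − 4·R2.
Row 3 reduces to 0 = 4/3, a contradiction. The system is inconsistent.

no solution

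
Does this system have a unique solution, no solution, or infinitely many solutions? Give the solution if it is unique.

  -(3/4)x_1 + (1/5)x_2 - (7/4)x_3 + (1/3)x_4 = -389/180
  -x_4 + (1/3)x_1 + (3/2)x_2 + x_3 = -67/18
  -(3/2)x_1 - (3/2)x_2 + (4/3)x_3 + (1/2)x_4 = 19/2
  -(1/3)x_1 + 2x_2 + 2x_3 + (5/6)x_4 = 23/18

Row-reduce the augmented matrix:
R1 ← R1 / (-3/4).
R2 ← R2 − 1/3·R1.
R3 ← R3 + 3/2·R1.
R4 ← R4 + 1/3·R1.
R2 ← R2 / (143/90).
R1 ← R1 + 4/15·R2.
R3 ← R3 + 19/10·R2.
R4 ← R4 − 86/45·R2.
R3 ← R3 / (4375/858).
R1 ← R1 − 339/143·R3.
R2 ← R2 − 20/143·R3.
R4 ← R4 − 359/143·R3.
R4 ← R4 / (20067/8750).
R1 ← R1 + 159/4375·R4.
R2 ← R2 + 1322/2625·R4.
R3 ← R3 + 1017/4375·R4.
Reading off the reduced rows gives x_1 = -5/3, x_2 = -7/3, x_3 = 2, x_4 = 5/3.

x_1 = -5/3, x_2 = -7/3, x_3 = 2, x_4 = 5/3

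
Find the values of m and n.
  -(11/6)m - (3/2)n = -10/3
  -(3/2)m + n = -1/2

m = 1, n = 1

From equation 2: n = -1/2 + 3/2·m.
Substitute into equation 1 and solve: m = 1.
Then n = 1.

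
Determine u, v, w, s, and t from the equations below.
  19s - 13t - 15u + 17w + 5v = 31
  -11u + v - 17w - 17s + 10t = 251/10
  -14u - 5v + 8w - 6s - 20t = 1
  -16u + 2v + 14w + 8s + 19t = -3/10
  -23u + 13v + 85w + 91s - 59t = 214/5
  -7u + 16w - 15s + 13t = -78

u = -2, v = -2/5, w = -3, s = 5/2, t = -1/2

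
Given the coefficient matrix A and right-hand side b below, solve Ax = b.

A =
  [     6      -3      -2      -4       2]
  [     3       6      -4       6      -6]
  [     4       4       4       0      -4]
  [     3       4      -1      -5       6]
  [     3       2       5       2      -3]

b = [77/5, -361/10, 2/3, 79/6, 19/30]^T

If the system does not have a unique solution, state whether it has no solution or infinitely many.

x_1 = 1/2, x_2 = -4/3, x_3 = 2, x_4 = -13/5, x_5 = 1

Row-reduce the augmented matrix:
R1 ← R1 / (6).
R2 ← R2 − 3·R1.
R3 ← R3 − 4·R1.
R4 ← R4 − 3·R1.
R5 ← R5 − 3·R1.
R2 ← R2 / (15/2).
R1 ← R1 + 1/2·R2.
R3 ← R3 − 6·R2.
R4 ← R4 − 11/2·R2.
R5 ← R5 − 7/2·R2.
R3 ← R3 / (116/15).
R1 ← R1 + 8/15·R3.
R2 ← R2 + 2/5·R3.
R4 ← R4 − 11/5·R3.
R5 ← R5 − 37/5·R3.
R4 ← R4 / (-679/87).
R1 ← R1 + 34/87·R4.
R2 ← R2 − 76/87·R4.
R3 ← R3 + 14/29·R4.
R5 ← R5 − 334/87·R4.
R5 ← R5 / (384/97).
R1 ← R1 + 60/97·R5.
R2 ← R2 − 20/97·R5.
R3 ← R3 + 57/97·R5.
R4 ← R4 + 125/97·R5.
Reading off the reduced rows gives x_1 = 1/2, x_2 = -4/3, x_3 = 2, x_4 = -13/5, x_5 = 1.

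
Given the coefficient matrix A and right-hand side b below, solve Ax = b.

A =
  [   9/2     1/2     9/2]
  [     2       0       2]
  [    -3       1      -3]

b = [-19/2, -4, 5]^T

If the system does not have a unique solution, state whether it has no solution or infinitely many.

infinitely many solutions

Row-reduce:
R1 ← R1 / (9/2).
R2 ← R2 − 2·R1.
R3 ← R3 + 3·R1.
R2 ← R2 / (-2/9).
R1 ← R1 − 1/9·R2.
R3 ← R3 − 4/3·R2.
Rank is 2 with 3 unknowns, leaving x_3 free.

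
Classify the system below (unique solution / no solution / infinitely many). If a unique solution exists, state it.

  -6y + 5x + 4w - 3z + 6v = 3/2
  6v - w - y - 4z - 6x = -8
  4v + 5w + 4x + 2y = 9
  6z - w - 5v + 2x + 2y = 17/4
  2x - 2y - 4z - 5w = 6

x = 2, y = 3/2, z = 0, w = -1, v = 3/4

Row-reduce the augmented matrix:
R1 ← R1 / (5).
R2 ← R2 + 6·R1.
R3 ← R3 − 4·R1.
R4 ← R4 − 2·R1.
R5 ← R5 − 2·R1.
R2 ← R2 / (-41/5).
R1 ← R1 + 6/5·R2.
R3 ← R3 − 34/5·R2.
R4 ← R4 − 22/5·R2.
R5 ← R5 − 2/5·R2.
R3 ← R3 / (-160/41).
R1 ← R1 − 21/41·R3.
R2 ← R2 − 38/41·R3.
R4 ← R4 − 128/41·R3.
R5 ← R5 + 130/41·R3.
R4 ← R4 / (17/5).
R1 ← R1 − 143/160·R4.
R2 ← R2 − 57/80·R4.
R3 ← R3 + 203/160·R4.
R5 ← R5 + 167/16·R4.
R5 ← R5 / (3793/272).
R1 ← R1 + 789/544·R5.
R2 ← R2 + 227/272·R5.
R3 ← R3 − 169/544·R5.
R4 ← R4 − 39/17·R5.
Reading off the reduced rows gives x = 2, y = 3/2, z = 0, w = -1, v = 3/4.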